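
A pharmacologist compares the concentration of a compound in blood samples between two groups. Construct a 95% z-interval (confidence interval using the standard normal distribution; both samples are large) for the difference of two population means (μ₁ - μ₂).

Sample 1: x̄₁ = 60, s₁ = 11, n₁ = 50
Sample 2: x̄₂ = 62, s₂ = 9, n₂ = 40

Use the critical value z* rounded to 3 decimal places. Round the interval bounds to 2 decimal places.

Both samples are large (n₁ = 50 ≥ 30, n₂ = 40 ≥ 30), so a z-interval for the difference of means applies.

Point estimate: x̄₁ - x̄₂ = 60 - 62 = -2

Standard error: SE = √(s₁²/n₁ + s₂²/n₂)
= √(11²/50 + 9²/40)
= √(2.420000 + 2.025000)
= 2.108317

For 95% confidence, z* = 1.96 (from standard normal table)
Margin of error: E = z* × SE = 1.96 × 2.108317 = 4.1323

Z-interval: (x̄₁ - x̄₂) ± E = -2 ± 4.1323 = (-6.1323, 2.1323)

Rounded to 2 decimal places:

(-6.13, 2.13)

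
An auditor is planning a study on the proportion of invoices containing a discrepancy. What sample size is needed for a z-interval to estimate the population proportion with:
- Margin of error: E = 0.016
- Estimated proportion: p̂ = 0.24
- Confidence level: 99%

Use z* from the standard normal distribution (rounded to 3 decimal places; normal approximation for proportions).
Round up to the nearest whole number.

Using z* for proportion z-interval (normal approximation).

For 99% confidence, z* = 2.576 (from standard normal table)

Sample size formula for proportion z-interval: n = z*²p̂(1-p̂)/E²

n = 2.576² × 0.24 × 0.76 / 0.016²
  = 6.635776 × 0.1824 / 0.000256
  = 4727.9904

Round up to the nearest whole number: n = 4728

4728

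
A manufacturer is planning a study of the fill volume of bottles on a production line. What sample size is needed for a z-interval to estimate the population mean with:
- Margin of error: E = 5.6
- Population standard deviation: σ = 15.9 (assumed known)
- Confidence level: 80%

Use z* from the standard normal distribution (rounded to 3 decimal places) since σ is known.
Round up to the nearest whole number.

Using z* since population σ is known (z-interval formula).

For 80% confidence, z* = 1.282 (from standard normal table)

Sample size formula for z-interval: n = (z*σ/E)²

n = (1.282 × 15.9 / 5.6)²
  = (3.639964)²
  = 13.2493

Round up to the nearest whole number: n = 14

14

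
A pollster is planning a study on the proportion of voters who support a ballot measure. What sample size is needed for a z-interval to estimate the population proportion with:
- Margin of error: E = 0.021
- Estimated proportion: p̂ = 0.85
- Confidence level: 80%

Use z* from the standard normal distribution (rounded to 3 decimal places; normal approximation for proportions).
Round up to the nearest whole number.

Using z* for proportion z-interval (normal approximation).

For 80% confidence, z* = 1.282 (from standard normal table)

Sample size formula for proportion z-interval: n = z*²p̂(1-p̂)/E²

n = 1.282² × 0.85 × 0.15 / 0.021²
  = 1.643524 × 0.1275 / 0.000441
  = 475.1685

Round up to the nearest whole number: n = 476

476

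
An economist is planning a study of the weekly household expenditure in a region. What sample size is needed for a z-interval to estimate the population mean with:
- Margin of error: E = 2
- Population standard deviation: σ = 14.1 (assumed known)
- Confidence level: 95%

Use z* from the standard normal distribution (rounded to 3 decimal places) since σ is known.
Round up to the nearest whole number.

Using z* since population σ is known (z-interval formula).

For 95% confidence, z* = 1.96 (from standard normal table)

Sample size formula for z-interval: n = (z*σ/E)²

n = (1.96 × 14.1 / 2)²
  = (13.818000)²
  = 190.9371

Round up to the nearest whole number: n = 191

191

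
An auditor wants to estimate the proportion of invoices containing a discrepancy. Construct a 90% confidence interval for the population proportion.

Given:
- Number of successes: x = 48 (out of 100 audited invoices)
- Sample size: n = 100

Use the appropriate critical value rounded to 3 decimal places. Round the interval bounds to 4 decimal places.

Sample proportion: p̂ = 48/100 = 0.480000

Check conditions for normal approximation:
  np̂ = 48 ≥ 10 ✓
  n(1-p̂) = 52 ≥ 10 ✓

The sample is large enough, so use a z-interval (normal approximation) for the proportion.

For 90% confidence, z* = 1.645 (from standard normal table)

Standard error: SE = √(p̂(1-p̂)/n) = √(0.480000×0.520000/100) = 0.04995998

Margin of error: E = z* × SE = 1.645 × 0.04995998 = 0.082184

Z-interval: p̂ ± E = 0.480000 ± 0.082184 = (0.397816, 0.562184)

Rounded to 4 decimal places:

(0.3978, 0.5622)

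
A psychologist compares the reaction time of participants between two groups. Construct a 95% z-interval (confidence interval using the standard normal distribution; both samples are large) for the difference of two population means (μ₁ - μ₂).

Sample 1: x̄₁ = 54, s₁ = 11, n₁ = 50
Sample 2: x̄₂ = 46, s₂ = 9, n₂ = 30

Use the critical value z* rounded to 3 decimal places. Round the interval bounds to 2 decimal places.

Both samples are large (n₁ = 50 ≥ 30, n₂ = 30 ≥ 30), so a z-interval for the difference of means applies.

Point estimate: x̄₁ - x̄₂ = 54 - 46 = 8

Standard error: SE = √(s₁²/n₁ + s₂²/n₂)
= √(11²/50 + 9²/30)
= √(2.4200000 + 2.7000000)
= 2.2627417

For 95% confidence, z* = 1.96 (from standard normal table)
Margin of error: E = z* × SE = 1.96 × 2.2627417 = 4.43497

Z-interval: (x̄₁ - x̄₂) ± E = 8 ± 4.43497 = (3.56503, 12.43497)

Rounded to 2 decimal places:

(3.57, 12.43)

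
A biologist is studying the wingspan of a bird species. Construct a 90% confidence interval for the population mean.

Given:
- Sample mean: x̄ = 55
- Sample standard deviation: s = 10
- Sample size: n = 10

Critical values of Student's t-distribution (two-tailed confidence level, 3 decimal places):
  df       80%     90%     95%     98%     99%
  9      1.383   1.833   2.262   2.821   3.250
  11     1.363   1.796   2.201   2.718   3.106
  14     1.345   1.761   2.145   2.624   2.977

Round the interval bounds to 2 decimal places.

The population standard deviation σ is unknown (only the sample standard deviation s is given), so use a t-interval with df = n - 1 = 10 - 1 = 9.

For 90% confidence with df = 9, t* = 1.833 (from t-table)

Standard error: SE = s/√n = 10/√10 = 3.162278

Margin of error: E = t* × SE = 1.833 × 3.162278 = 5.7965

T-interval: x̄ ± E = 55 ± 5.7965 = (49.2035, 60.7965)

Rounded to 2 decimal places:

(49.20, 60.80)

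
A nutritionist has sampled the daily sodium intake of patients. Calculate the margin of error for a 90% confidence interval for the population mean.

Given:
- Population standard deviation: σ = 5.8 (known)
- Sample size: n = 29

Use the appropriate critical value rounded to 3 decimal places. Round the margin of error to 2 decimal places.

The population standard deviation σ is known, so use the z-interval margin of error formula.

For 90% confidence, z* = 1.645 (from standard normal table)

Margin of error formula for z-interval: E = z* × σ/√n

E = 1.645 × 5.8/√29
  = 1.645 × 1.077033
  = 1.7717

Rounded to 2 decimal places:

1.77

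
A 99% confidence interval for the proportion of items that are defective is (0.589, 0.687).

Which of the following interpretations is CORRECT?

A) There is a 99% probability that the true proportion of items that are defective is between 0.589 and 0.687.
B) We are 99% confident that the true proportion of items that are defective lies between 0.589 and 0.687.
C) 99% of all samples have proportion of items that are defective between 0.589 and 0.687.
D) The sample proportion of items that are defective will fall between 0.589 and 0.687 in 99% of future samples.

A confidence interval represents our confidence in the procedure, not a probability statement about the parameter.

Key concept: If we repeated this sampling process many times and computed a 99% CI each time, about 99% of those intervals would contain the true population parameter.

For this specific interval (0.589, 0.687):
- Midpoint (point estimate): 0.638
- Margin of error: 0.049

The correct interpretation is the one stating confidence that the true parameter lies in the interval — option B.

B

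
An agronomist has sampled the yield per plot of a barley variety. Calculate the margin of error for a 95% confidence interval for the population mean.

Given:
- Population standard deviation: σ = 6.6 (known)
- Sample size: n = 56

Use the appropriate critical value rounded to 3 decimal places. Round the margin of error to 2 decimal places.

The population standard deviation σ is known, so use the z-interval margin of error formula.

For 95% confidence, z* = 1.96 (from standard normal table)

Margin of error formula for z-interval: E = z* × σ/√n

E = 1.96 × 6.6/√56
  = 1.96 × 0.881962
  = 1.7286

Rounded to 2 decimal places:

1.73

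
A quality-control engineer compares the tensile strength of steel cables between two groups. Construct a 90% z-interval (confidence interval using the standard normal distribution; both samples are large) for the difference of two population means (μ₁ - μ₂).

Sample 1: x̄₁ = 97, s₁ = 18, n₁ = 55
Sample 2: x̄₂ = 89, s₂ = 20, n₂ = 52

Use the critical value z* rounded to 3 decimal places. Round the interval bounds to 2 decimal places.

Both samples are large (n₁ = 55 ≥ 30, n₂ = 52 ≥ 30), so a z-interval for the difference of means applies.

Point estimate: x̄₁ - x̄₂ = 97 - 89 = 8

Standard error: SE = √(s₁²/n₁ + s₂²/n₂)
= √(18²/55 + 20²/52)
= √(5.890909 + 7.692308)
= 3.685542

For 90% confidence, z* = 1.645 (from standard normal table)
Margin of error: E = z* × SE = 1.645 × 3.685542 = 6.0627

Z-interval: (x̄₁ - x̄₂) ± E = 8 ± 6.0627 = (1.9373, 14.0627)

Rounded to 2 decimal places:

(1.94, 14.06)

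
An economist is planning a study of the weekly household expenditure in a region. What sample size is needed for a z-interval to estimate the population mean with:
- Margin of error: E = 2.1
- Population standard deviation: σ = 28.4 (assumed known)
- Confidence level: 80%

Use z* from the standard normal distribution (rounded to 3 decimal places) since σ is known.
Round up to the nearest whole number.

Using z* since population σ is known (z-interval formula).

For 80% confidence, z* = 1.282 (from standard normal table)

Sample size formula for z-interval: n = (z*σ/E)²

n = (1.282 × 28.4 / 2.1)²
  = (17.337524)²
  = 300.5897

Round up to the nearest whole number: n = 301

301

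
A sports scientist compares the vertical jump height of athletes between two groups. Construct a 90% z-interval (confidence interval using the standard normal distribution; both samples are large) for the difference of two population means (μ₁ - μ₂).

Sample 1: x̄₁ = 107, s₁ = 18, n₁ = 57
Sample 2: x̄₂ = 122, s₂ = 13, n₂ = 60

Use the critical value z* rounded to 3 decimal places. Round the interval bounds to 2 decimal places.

Both samples are large (n₁ = 57 ≥ 30, n₂ = 60 ≥ 30), so a z-interval for the difference of means applies.

Point estimate: x̄₁ - x̄₂ = 107 - 122 = -15

Standard error: SE = √(s₁²/n₁ + s₂²/n₂)
= √(18²/57 + 13²/60)
= √(5.684211 + 2.816667)
= 2.915626

For 90% confidence, z* = 1.645 (from standard normal table)
Margin of error: E = z* × SE = 1.645 × 2.915626 = 4.7962

Z-interval: (x̄₁ - x̄₂) ± E = -15 ± 4.7962 = (-19.7962, -10.2038)

Rounded to 2 decimal places:

(-19.80, -10.20)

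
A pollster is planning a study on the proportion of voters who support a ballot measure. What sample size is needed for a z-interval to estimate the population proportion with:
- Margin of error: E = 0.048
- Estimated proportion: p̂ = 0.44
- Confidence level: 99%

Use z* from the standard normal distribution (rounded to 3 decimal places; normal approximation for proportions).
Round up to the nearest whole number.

Using z* for proportion z-interval (normal approximation).

For 99% confidence, z* = 2.576 (from standard normal table)

Sample size formula for proportion z-interval: n = z*²p̂(1-p̂)/E²

n = 2.576² × 0.44 × 0.56 / 0.048²
  = 6.635776 × 0.2464 / 0.002304
  = 709.6594

Round up to the nearest whole number: n = 710

710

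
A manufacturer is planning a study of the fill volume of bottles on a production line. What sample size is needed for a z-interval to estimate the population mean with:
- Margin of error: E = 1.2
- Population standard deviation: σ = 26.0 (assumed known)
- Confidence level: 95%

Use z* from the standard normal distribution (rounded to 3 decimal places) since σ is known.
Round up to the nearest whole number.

Using z* since population σ is known (z-interval formula).

For 95% confidence, z* = 1.96 (from standard normal table)

Sample size formula for z-interval: n = (z*σ/E)²

n = (1.96 × 26.0 / 1.2)²
  = (42.466667)²
  = 1803.4178

Round up to the nearest whole number: n = 1804

1804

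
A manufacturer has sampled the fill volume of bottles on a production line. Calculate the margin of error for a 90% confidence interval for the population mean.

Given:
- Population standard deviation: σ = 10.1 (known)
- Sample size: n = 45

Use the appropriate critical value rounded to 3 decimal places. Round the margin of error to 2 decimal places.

The population standard deviation σ is known, so use the z-interval margin of error formula.

For 90% confidence, z* = 1.645 (from standard normal table)

Margin of error formula for z-interval: E = z* × σ/√n

E = 1.645 × 10.1/√45
  = 1.645 × 1.505619
  = 2.4767

Rounded to 2 decimal places:

2.48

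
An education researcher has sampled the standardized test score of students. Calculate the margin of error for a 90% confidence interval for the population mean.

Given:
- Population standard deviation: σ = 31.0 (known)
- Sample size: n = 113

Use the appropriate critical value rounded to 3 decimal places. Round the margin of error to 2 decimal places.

The population standard deviation σ is known, so use the z-interval margin of error formula.

For 90% confidence, z* = 1.645 (from standard normal table)

Margin of error formula for z-interval: E = z* × σ/√n

E = 1.645 × 31.0/√113
  = 1.645 × 2.916235
  = 4.7972

Rounded to 2 decimal places:

4.80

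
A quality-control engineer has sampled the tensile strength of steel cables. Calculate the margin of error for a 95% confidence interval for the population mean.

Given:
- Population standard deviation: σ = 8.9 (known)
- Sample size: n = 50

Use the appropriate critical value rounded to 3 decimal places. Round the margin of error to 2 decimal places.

The population standard deviation σ is known, so use the z-interval margin of error formula.

For 95% confidence, z* = 1.96 (from standard normal table)

Margin of error formula for z-interval: E = z* × σ/√n

E = 1.96 × 8.9/√50
  = 1.96 × 1.258650
  = 2.4670

Rounded to 2 decimal places:

2.47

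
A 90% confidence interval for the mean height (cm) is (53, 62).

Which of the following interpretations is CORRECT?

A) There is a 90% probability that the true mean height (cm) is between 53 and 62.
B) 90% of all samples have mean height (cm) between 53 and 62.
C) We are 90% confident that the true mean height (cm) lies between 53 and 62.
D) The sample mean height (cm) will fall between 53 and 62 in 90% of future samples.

A confidence interval represents our confidence in the procedure, not a probability statement about the parameter.

Key concept: If we repeated this sampling process many times and computed a 90% CI each time, about 90% of those intervals would contain the true population parameter.

For this specific interval (53, 62):
- Midpoint (point estimate): 57.5
- Margin of error: 4.5

The correct interpretation is the one stating confidence that the true parameter lies in the interval — option C.

C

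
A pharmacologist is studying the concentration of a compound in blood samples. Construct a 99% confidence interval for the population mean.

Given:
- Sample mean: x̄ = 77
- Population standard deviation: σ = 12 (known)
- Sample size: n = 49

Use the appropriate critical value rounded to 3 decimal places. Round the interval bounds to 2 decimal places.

The population standard deviation σ is known, so use a z-interval (standard normal critical value).

For 99% confidence, z* = 2.576 (from standard normal table)

Standard error: SE = σ/√n = 12/√49 = 1.714286

Margin of error: E = z* × SE = 2.576 × 1.714286 = 4.4160

Z-interval: x̄ ± E = 77 ± 4.4160 = (72.5840, 81.4160)

Rounded to 2 decimal places:

(72.58, 81.42)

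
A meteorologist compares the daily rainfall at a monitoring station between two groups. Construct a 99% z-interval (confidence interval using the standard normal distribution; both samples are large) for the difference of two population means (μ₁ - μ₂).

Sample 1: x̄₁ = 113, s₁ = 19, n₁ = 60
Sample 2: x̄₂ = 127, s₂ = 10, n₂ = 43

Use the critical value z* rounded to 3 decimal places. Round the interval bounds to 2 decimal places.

Both samples are large (n₁ = 60 ≥ 30, n₂ = 43 ≥ 30), so a z-interval for the difference of means applies.

Point estimate: x̄₁ - x̄₂ = 113 - 127 = -14

Standard error: SE = √(s₁²/n₁ + s₂²/n₂)
= √(19²/60 + 10²/43)
= √(6.016667 + 2.325581)
= 2.888295

For 99% confidence, z* = 2.576 (from standard normal table)
Margin of error: E = z* × SE = 2.576 × 2.888295 = 7.4402

Z-interval: (x̄₁ - x̄₂) ± E = -14 ± 7.4402 = (-21.4402, -6.5598)

Rounded to 2 decimal places:

(-21.44, -6.56)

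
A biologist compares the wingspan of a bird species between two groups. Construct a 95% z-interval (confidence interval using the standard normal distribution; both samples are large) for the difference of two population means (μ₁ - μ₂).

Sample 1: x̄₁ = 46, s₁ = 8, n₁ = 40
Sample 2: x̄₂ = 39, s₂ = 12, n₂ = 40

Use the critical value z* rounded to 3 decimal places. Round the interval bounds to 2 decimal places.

Both samples are large (n₁ = 40 ≥ 30, n₂ = 40 ≥ 30), so a z-interval for the difference of means applies.

Point estimate: x̄₁ - x̄₂ = 46 - 39 = 7

Standard error: SE = √(s₁²/n₁ + s₂²/n₂)
= √(8²/40 + 12²/40)
= √(1.600000 + 3.600000)
= 2.280351

For 95% confidence, z* = 1.96 (from standard normal table)
Margin of error: E = z* × SE = 1.96 × 2.280351 = 4.4695

Z-interval: (x̄₁ - x̄₂) ± E = 7 ± 4.4695 = (2.5305, 11.4695)

Rounded to 2 decimal places:

(2.53, 11.47)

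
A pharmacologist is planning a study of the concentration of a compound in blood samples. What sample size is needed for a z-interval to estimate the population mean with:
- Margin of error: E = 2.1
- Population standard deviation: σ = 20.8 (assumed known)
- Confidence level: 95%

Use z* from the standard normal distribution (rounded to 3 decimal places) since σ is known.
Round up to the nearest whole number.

Using z* since population σ is known (z-interval formula).

For 95% confidence, z* = 1.96 (from standard normal table)

Sample size formula for z-interval: n = (z*σ/E)²

n = (1.96 × 20.8 / 2.1)²
  = (19.413333)²
  = 376.8775

Round up to the nearest whole number: n = 377

377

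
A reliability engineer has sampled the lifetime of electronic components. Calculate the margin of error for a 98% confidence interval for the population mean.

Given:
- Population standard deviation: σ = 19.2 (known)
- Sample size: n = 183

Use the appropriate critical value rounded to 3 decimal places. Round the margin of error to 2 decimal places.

The population standard deviation σ is known, so use the z-interval margin of error formula.

For 98% confidence, z* = 2.326 (from standard normal table)

Margin of error formula for z-interval: E = z* × σ/√n

E = 2.326 × 19.2/√183
  = 2.326 × 1.419305
  = 3.3013

Rounded to 2 decimal places:

3.30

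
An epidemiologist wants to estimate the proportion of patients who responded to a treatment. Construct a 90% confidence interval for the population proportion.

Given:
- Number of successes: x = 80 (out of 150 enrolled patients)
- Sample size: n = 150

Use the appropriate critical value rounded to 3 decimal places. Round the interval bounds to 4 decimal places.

Sample proportion: p̂ = 80/150 = 0.533333

Check conditions for normal approximation:
  np̂ = 80 ≥ 10 ✓
  n(1-p̂) = 70 ≥ 10 ✓

The sample is large enough, so use a z-interval (normal approximation) for the proportion.

For 90% confidence, z* = 1.645 (from standard normal table)

Standard error: SE = √(p̂(1-p̂)/n) = √(0.533333×0.466667/150) = 0.04073401

Margin of error: E = z* × SE = 1.645 × 0.04073401 = 0.067007

Z-interval: p̂ ± E = 0.533333 ± 0.067007 = (0.466326, 0.600341)

Rounded to 4 decimal places:

(0.4663, 0.6003)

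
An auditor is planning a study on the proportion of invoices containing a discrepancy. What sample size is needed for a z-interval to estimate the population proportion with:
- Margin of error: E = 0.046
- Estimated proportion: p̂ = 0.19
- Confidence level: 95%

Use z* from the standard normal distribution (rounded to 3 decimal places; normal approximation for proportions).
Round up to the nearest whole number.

Using z* for proportion z-interval (normal approximation).

For 95% confidence, z* = 1.96 (from standard normal table)

Sample size formula for proportion z-interval: n = z*²p̂(1-p̂)/E²

n = 1.96² × 0.19 × 0.81 / 0.046²
  = 3.8416 × 0.1539 / 0.002116
  = 279.4056

Round up to the nearest whole number: n = 280

280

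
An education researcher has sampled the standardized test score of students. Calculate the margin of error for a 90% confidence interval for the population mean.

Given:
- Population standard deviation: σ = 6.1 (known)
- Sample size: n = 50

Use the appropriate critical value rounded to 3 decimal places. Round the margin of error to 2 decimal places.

The population standard deviation σ is known, so use the z-interval margin of error formula.

For 90% confidence, z* = 1.645 (from standard normal table)

Margin of error formula for z-interval: E = z* × σ/√n

E = 1.645 × 6.1/√50
  = 1.645 × 0.862670
  = 1.4191

Rounded to 2 decimal places:

1.42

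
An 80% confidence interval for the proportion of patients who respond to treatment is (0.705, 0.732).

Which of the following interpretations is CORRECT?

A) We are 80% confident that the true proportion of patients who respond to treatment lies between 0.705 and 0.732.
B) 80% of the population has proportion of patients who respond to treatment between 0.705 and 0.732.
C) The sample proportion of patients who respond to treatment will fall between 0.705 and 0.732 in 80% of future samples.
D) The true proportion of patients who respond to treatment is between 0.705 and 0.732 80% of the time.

A confidence interval represents our confidence in the procedure, not a probability statement about the parameter.

Key concept: If we repeated this sampling process many times and computed an 80% CI each time, about 80% of those intervals would contain the true population parameter.

For this specific interval (0.705, 0.732):
- Midpoint (point estimate): 0.7185
- Margin of error: 0.0135

The correct interpretation is the one stating confidence that the true parameter lies in the interval — option A.

A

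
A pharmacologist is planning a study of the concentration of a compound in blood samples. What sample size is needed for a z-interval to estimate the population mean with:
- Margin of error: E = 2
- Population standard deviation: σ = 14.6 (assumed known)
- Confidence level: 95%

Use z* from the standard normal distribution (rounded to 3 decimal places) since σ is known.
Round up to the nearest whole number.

Using z* since population σ is known (z-interval formula).

For 95% confidence, z* = 1.96 (from standard normal table)

Sample size formula for z-interval: n = (z*σ/E)²

n = (1.96 × 14.6 / 2)²
  = (14.308000)²
  = 204.7189

Round up to the nearest whole number: n = 205

205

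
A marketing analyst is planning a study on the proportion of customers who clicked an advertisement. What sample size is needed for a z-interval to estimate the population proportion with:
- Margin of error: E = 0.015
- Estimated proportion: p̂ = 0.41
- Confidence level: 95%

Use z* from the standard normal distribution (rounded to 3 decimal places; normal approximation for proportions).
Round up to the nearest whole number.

Using z* for proportion z-interval (normal approximation).

For 95% confidence, z* = 1.96 (from standard normal table)

Sample size formula for proportion z-interval: n = z*²p̂(1-p̂)/E²

n = 1.96² × 0.41 × 0.59 / 0.015²
  = 3.8416 × 0.2419 / 0.000225
  = 4130.1468

Round up to the nearest whole number: n = 4131

4131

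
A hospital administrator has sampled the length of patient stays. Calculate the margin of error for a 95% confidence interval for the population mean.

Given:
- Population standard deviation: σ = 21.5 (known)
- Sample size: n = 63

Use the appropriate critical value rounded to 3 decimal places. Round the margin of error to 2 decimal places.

The population standard deviation σ is known, so use the z-interval margin of error formula.

For 95% confidence, z* = 1.96 (from standard normal table)

Margin of error formula for z-interval: E = z* × σ/√n

E = 1.96 × 21.5/√63
  = 1.96 × 2.708745
  = 5.3091

Rounded to 2 decimal places:

5.31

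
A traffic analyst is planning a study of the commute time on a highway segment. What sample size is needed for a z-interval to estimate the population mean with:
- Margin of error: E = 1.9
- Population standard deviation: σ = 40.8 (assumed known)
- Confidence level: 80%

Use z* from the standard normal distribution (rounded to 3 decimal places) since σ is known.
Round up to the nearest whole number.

Using z* since population σ is known (z-interval formula).

For 80% confidence, z* = 1.282 (from standard normal table)

Sample size formula for z-interval: n = (z*σ/E)²

n = (1.282 × 40.8 / 1.9)²
  = (27.529263)²
  = 757.8603

Round up to the nearest whole number: n = 758

758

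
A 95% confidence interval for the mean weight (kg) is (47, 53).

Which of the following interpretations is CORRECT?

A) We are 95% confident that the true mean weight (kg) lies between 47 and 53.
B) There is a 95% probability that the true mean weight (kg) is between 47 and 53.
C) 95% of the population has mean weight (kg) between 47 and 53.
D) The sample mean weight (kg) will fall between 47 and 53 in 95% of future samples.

A confidence interval represents our confidence in the procedure, not a probability statement about the parameter.

Key concept: If we repeated this sampling process many times and computed a 95% CI each time, about 95% of those intervals would contain the true population parameter.

For this specific interval (47, 53):
- Midpoint (point estimate): 50
- Margin of error: 3

The correct interpretation is the one stating confidence that the true parameter lies in the interval — option A.

A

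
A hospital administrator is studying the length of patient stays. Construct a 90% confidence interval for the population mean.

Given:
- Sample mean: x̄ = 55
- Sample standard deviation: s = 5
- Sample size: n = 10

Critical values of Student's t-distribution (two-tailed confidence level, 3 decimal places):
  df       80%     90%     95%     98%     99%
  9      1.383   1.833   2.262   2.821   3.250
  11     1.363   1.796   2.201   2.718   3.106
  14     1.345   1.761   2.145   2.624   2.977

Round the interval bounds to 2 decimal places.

The population standard deviation σ is unknown (only the sample standard deviation s is given), so use a t-interval with df = n - 1 = 10 - 1 = 9.

For 90% confidence with df = 9, t* = 1.833 (from t-table)

Standard error: SE = s/√n = 5/√10 = 1.581139

Margin of error: E = t* × SE = 1.833 × 1.581139 = 2.8982

T-interval: x̄ ± E = 55 ± 2.8982 = (52.1018, 57.8982)

Rounded to 2 decimal places:

(52.10, 57.90)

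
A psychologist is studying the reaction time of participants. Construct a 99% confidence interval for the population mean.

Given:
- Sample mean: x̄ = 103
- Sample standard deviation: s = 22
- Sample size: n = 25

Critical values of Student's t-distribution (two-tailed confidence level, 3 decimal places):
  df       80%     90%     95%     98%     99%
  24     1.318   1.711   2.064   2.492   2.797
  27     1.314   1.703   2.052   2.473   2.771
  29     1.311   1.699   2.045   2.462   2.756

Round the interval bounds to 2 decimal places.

The population standard deviation σ is unknown (only the sample standard deviation s is given), so use a t-interval with df = n - 1 = 25 - 1 = 24.

For 99% confidence with df = 24, t* = 2.797 (from t-table)

Standard error: SE = s/√n = 22/√25 = 4.400000

Margin of error: E = t* × SE = 2.797 × 4.400000 = 12.3068

T-interval: x̄ ± E = 103 ± 12.3068 = (90.6932, 115.3068)

Rounded to 2 decimal places:

(90.69, 115.31)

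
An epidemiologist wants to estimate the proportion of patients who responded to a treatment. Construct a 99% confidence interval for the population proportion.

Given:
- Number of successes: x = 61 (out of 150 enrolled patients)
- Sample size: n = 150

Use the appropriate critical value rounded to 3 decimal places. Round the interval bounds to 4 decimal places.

Sample proportion: p̂ = 61/150 = 0.406667

Check conditions for normal approximation:
  np̂ = 61 ≥ 10 ✓
  n(1-p̂) = 89 ≥ 10 ✓

The sample is large enough, so use a z-interval (normal approximation) for the proportion.

For 99% confidence, z* = 2.576 (from standard normal table)

Standard error: SE = √(p̂(1-p̂)/n) = √(0.406667×0.593333/150) = 0.04010726

Margin of error: E = z* × SE = 2.576 × 0.04010726 = 0.103316

Z-interval: p̂ ± E = 0.406667 ± 0.103316 = (0.303350, 0.509983)

Rounded to 4 decimal places:

(0.3034, 0.5100)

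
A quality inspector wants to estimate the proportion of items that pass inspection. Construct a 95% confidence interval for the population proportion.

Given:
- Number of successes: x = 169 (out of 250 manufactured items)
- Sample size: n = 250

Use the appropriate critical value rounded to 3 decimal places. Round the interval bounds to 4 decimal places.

Sample proportion: p̂ = 169/250 = 0.676000

Check conditions for normal approximation:
  np̂ = 169 ≥ 10 ✓
  n(1-p̂) = 81 ≥ 10 ✓

The sample is large enough, so use a z-interval (normal approximation) for the proportion.

For 95% confidence, z* = 1.96 (from standard normal table)

Standard error: SE = √(p̂(1-p̂)/n) = √(0.676000×0.324000/250) = 0.02959892

Margin of error: E = z* × SE = 1.96 × 0.02959892 = 0.058014

Z-interval: p̂ ± E = 0.676000 ± 0.058014 = (0.617986, 0.734014)

Rounded to 4 decimal places:

(0.6180, 0.7340)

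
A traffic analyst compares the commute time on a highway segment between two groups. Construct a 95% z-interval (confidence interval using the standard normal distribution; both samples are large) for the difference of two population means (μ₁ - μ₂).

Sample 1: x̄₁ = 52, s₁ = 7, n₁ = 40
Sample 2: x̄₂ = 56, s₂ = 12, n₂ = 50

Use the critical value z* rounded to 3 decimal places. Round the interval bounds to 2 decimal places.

Both samples are large (n₁ = 40 ≥ 30, n₂ = 50 ≥ 30), so a z-interval for the difference of means applies.

Point estimate: x̄₁ - x̄₂ = 52 - 56 = -4

Standard error: SE = √(s₁²/n₁ + s₂²/n₂)
= √(7²/40 + 12²/50)
= √(1.225000 + 2.880000)
= 2.026080

For 95% confidence, z* = 1.96 (from standard normal table)
Margin of error: E = z* × SE = 1.96 × 2.026080 = 3.9711

Z-interval: (x̄₁ - x̄₂) ± E = -4 ± 3.9711 = (-7.9711, -0.0289)

Rounded to 2 decimal places:

(-7.97, -0.03)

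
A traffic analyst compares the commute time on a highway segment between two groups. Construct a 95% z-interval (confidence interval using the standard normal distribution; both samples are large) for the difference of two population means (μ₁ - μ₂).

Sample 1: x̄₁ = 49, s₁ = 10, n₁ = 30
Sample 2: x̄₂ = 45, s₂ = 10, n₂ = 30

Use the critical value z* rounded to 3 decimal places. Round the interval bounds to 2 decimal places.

Both samples are large (n₁ = 30 ≥ 30, n₂ = 30 ≥ 30), so a z-interval for the difference of means applies.

Point estimate: x̄₁ - x̄₂ = 49 - 45 = 4

Standard error: SE = √(s₁²/n₁ + s₂²/n₂)
= √(10²/30 + 10²/30)
= √(3.333333 + 3.333333)
= 2.581989

For 95% confidence, z* = 1.96 (from standard normal table)
Margin of error: E = z* × SE = 1.96 × 2.581989 = 5.0607

Z-interval: (x̄₁ - x̄₂) ± E = 4 ± 5.0607 = (-1.0607, 9.0607)

Rounded to 2 decimal places:

(-1.06, 9.06)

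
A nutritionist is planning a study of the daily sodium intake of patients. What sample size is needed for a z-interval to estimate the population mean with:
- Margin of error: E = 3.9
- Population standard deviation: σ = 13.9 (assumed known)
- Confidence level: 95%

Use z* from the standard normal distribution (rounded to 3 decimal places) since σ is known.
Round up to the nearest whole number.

Using z* since population σ is known (z-interval formula).

For 95% confidence, z* = 1.96 (from standard normal table)

Sample size formula for z-interval: n = (z*σ/E)²

n = (1.96 × 13.9 / 3.9)²
  = (6.985641)²
  = 48.7992

Round up to the nearest whole number: n = 49

49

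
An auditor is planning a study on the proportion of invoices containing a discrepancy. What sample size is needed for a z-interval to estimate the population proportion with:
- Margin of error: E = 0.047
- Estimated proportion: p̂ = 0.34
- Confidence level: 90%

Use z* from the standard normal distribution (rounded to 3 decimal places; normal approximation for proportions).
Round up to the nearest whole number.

Using z* for proportion z-interval (normal approximation).

For 90% confidence, z* = 1.645 (from standard normal table)

Sample size formula for proportion z-interval: n = z*²p̂(1-p̂)/E²

n = 1.645² × 0.34 × 0.66 / 0.047²
  = 2.706025 × 0.2244 / 0.002209
  = 274.8900

Round up to the nearest whole number: n = 275

275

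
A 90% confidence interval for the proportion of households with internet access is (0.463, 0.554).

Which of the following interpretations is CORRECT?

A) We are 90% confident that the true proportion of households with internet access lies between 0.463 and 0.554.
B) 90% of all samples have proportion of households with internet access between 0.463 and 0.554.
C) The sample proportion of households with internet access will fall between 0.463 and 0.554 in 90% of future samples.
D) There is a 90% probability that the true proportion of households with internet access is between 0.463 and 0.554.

A confidence interval represents our confidence in the procedure, not a probability statement about the parameter.

Key concept: If we repeated this sampling process many times and computed a 90% CI each time, about 90% of those intervals would contain the true population parameter.

For this specific interval (0.463, 0.554):
- Midpoint (point estimate): 0.5085
- Margin of error: 0.0455

The correct interpretation is the one stating confidence that the true parameter lies in the interval — option A.

A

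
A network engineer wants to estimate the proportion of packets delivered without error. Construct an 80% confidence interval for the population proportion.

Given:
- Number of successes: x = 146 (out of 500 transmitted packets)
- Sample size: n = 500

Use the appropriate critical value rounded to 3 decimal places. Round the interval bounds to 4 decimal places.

Sample proportion: p̂ = 146/500 = 0.292000

Check conditions for normal approximation:
  np̂ = 146 ≥ 10 ✓
  n(1-p̂) = 354 ≥ 10 ✓

The sample is large enough, so use a z-interval (normal approximation) for the proportion.

For 80% confidence, z* = 1.282 (from standard normal table)

Standard error: SE = √(p̂(1-p̂)/n) = √(0.292000×0.708000/500) = 0.02033401

Margin of error: E = z* × SE = 1.282 × 0.02033401 = 0.026068

Z-interval: p̂ ± E = 0.292000 ± 0.026068 = (0.265932, 0.318068)

Rounded to 4 decimal places:

(0.2659, 0.3181)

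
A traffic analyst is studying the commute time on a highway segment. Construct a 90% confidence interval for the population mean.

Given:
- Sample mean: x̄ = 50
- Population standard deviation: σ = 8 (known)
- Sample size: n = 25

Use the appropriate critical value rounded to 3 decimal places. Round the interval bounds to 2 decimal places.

The population standard deviation σ is known, so use a z-interval (standard normal critical value).

For 90% confidence, z* = 1.645 (from standard normal table)

Standard error: SE = σ/√n = 8/√25 = 1.600000

Margin of error: E = z* × SE = 1.645 × 1.600000 = 2.6320

Z-interval: x̄ ± E = 50 ± 2.6320 = (47.3680, 52.6320)

Rounded to 2 decimal places:

(47.37, 52.63)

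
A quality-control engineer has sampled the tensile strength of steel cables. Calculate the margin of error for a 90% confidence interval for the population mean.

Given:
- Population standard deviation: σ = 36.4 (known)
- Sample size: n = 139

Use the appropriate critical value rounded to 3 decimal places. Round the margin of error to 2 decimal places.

The population standard deviation σ is known, so use the z-interval margin of error formula.

For 90% confidence, z* = 1.645 (from standard normal table)

Margin of error formula for z-interval: E = z* × σ/√n

E = 1.645 × 36.4/√139
  = 1.645 × 3.087408
  = 5.0788

Rounded to 2 decimal places:

5.08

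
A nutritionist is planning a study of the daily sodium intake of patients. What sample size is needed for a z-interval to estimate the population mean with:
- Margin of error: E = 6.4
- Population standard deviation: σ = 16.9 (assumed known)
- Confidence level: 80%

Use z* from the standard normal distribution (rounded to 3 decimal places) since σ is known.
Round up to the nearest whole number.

Using z* since population σ is known (z-interval formula).

For 80% confidence, z* = 1.282 (from standard normal table)

Sample size formula for z-interval: n = (z*σ/E)²

n = (1.282 × 16.9 / 6.4)²
  = (3.385281)²
  = 11.4601

Round up to the nearest whole number: n = 12

12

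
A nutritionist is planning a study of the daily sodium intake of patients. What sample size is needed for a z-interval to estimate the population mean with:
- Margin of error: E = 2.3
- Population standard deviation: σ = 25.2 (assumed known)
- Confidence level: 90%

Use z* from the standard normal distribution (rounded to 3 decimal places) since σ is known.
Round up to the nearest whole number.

Using z* since population σ is known (z-interval formula).

For 90% confidence, z* = 1.645 (from standard normal table)

Sample size formula for z-interval: n = (z*σ/E)²

n = (1.645 × 25.2 / 2.3)²
  = (18.023478)²
  = 324.8458

Round up to the nearest whole number: n = 325

325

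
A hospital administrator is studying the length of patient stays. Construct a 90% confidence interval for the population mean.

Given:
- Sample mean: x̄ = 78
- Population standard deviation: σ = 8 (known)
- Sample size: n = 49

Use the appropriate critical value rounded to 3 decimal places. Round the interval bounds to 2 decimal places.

The population standard deviation σ is known, so use a z-interval (standard normal critical value).

For 90% confidence, z* = 1.645 (from standard normal table)

Standard error: SE = σ/√n = 8/√49 = 1.142857

Margin of error: E = z* × SE = 1.645 × 1.142857 = 1.8800

Z-interval: x̄ ± E = 78 ± 1.8800 = (76.1200, 79.8800)

Rounded to 2 decimal places:

(76.12, 79.88)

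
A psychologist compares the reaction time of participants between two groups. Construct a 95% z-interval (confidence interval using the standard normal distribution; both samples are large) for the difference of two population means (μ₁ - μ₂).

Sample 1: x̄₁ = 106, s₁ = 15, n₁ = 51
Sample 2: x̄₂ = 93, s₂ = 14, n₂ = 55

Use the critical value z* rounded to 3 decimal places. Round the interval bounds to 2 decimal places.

Both samples are large (n₁ = 51 ≥ 30, n₂ = 55 ≥ 30), so a z-interval for the difference of means applies.

Point estimate: x̄₁ - x̄₂ = 106 - 93 = 13

Standard error: SE = √(s₁²/n₁ + s₂²/n₂)
= √(15²/51 + 14²/55)
= √(4.411765 + 3.563636)
= 2.824075

For 95% confidence, z* = 1.96 (from standard normal table)
Margin of error: E = z* × SE = 1.96 × 2.824075 = 5.5352

Z-interval: (x̄₁ - x̄₂) ± E = 13 ± 5.5352 = (7.4648, 18.5352)

Rounded to 2 decimal places:

(7.46, 18.54)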